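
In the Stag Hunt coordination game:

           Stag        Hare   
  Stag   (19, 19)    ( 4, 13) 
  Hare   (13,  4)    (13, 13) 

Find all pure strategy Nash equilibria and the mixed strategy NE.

Pure NE: (Stag, Stag) and (Hare, Hare); Mixed NE: p = 0.6, q = 0.6

Work:
Check pure NE:
(Stag, Stag): (19, 19) - no unilateral deviation beneficial
(Hare, Hare): (13, 13) - no unilateral deviation beneficial
Mixed NE: P1 plays Stag with p = 0.6, P2 plays Stag with q = 0.6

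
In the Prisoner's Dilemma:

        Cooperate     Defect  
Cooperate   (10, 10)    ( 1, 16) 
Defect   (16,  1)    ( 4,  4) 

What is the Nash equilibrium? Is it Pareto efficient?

(Defect, Defect) is NE; not Pareto efficient

Work:
Defect dominates Cooperate for both players:
If P2 cooperates: Defect (16) > Cooperate (10)
If P2 defects: Defect (4) > Cooperate (1)
NE: (Defect, Defect) with payoff (4, 4)
But (Cooperate, Cooperate) = (10, 10) Pareto dominates (4, 4)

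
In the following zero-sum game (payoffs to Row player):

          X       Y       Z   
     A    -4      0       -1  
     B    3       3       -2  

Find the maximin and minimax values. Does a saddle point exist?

Maximin = -2, Minimax = -1, Saddle: False

Work:
Row minimums: [-4, -2] → maximin = -2
Column maximums: [3, 3, -1] → minimax = -1
No saddle point (maximin ≠ minimax). Mixed strategy needed.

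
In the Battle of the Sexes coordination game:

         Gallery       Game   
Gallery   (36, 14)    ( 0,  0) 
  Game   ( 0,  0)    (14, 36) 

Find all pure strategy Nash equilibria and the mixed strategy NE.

Pure NE: (Gallery, Gallery) and (Game, Game); Mixed NE: p = 0.72, q = 0.28

Work:
Check pure NE:
(Gallery, Gallery): (36, 14) - no unilateral deviation beneficial
(Game, Game): (14, 36) - no unilateral deviation beneficial
Mixed NE: P1 plays Gallery with p = 0.72, P2 plays Gallery with q = 0.28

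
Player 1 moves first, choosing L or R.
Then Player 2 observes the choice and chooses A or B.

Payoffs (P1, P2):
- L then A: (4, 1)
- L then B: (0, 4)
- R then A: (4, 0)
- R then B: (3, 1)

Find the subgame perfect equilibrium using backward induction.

P1 plays R, P2 plays B after L and B after R; Payoff (3, 1)

Work:
Backward induction:
After L: P2 chooses B → P1 gets 0
After R: P2 chooses B → P1 gets 3
P1 chooses R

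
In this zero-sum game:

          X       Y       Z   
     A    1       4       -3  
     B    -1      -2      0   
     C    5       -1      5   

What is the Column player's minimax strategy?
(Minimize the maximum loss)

Column should play Y, value = 4

Work:
Column player minimizes Row's maximum payoff:
Column X: max payoff to Row = 5
Column Y: max payoff to Row = 4
Column Z: max payoff to Row = 5
Minimum is 4, achieved by column Y.
Minimax strategy: Y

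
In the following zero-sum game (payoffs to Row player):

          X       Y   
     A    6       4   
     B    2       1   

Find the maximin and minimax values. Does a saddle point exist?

Maximin = 4, Minimax = 4, Saddle: True

Work:
Row minimums: [4, 1] → maximin = 4
Column maximums: [6, 4] → minimax = 4
Saddle point exists! Game value = 4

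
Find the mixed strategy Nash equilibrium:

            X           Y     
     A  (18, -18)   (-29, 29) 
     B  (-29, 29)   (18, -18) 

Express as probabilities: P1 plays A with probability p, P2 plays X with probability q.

p = 0.5, q = 0.5

Work:
Find probabilities that make opponent indifferent:
P2 chooses q to make P1 indifferent between A and B
P1 chooses p to make P2 indifferent between X and Y
Mixed NE: P1 plays (A: 0.5, B: 0.5), P2 plays (X: 0.5, Y: 0.5)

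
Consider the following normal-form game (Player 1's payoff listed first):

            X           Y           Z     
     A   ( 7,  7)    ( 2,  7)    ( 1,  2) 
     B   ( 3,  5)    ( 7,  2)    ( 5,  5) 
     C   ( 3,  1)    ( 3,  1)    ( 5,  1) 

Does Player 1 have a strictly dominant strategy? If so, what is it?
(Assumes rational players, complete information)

No strictly dominant strategy exists for Player 1

Work:
A strategy strictly dominates another if it gives a strictly higher payoff against every opponent action. Compare each pair of P1's strategies column-by-column:
  A vs B: [7 vs 3, 2 vs 7, 1 vs 5] → A does not strictly dominate B (column Y: 2 ≤ 7)
  A vs C: [7 vs 3, 2 vs 3, 1 vs 5] → A does not strictly dominate C (column Y: 2 ≤ 3)
  B vs A: [3 vs 7, 7 vs 2, 5 vs 1] → B does not strictly dominate A (column X: 3 ≤ 7)
  B vs C: [3 vs 3, 7 vs 3, 5 vs 5] → B does not strictly dominate C (column X: 3 ≤ 3)
  C vs A: [3 vs 7, 3 vs 2, 5 vs 1] → C does not strictly dominate A (column X: 3 ≤ 7)
  C vs B: [3 vs 3, 3 vs 7, 5 vs 5] → C does not strictly dominate B (column X: 3 ≤ 3)
No single strategy strictly dominates all others → no strictly dominant strategy.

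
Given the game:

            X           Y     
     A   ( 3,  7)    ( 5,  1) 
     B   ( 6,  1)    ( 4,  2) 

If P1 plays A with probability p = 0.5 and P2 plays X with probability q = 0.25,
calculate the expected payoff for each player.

E[P1] = 4.5, E[P2] = 2.125

Work:
E[P1] = p·q·π₁(A,X) + p·(1-q)·π₁(A,Y) + (1-p)·q·π₁(B,X) + (1-p)·(1-q)·π₁(B,Y)
= 0.5·0.25·3 + 0.5·0.75·5 + 0.5·0.25·6 + 0.5·0.75·4
= 4.5

E[P2] = 2.125 (similar calculation)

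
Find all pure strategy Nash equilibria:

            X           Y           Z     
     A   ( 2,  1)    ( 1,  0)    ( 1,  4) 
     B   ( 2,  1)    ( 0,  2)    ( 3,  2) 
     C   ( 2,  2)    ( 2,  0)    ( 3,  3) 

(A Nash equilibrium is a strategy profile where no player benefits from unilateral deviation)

Nash equilibrium: (B, Z), (C, Z)

Work:
Best responses:
  P1 vs X: payoffs [2, 2, 2] → best response A/B/C (payoff 2)
  P1 vs Y: payoffs [1, 0, 2] → best response C (payoff 2)
  P1 vs Z: payoffs [1, 3, 3] → best response B/C (payoff 3)
  P2 vs A: payoffs [1, 0, 4] → best response Z (payoff 4)
  P2 vs B: payoffs [1, 2, 2] → best response Y/Z (payoff 2)
  P2 vs C: payoffs [2, 0, 3] → best response Z (payoff 3)
Mutual best responses: (B,Z), (C,Z) → Nash equilibria.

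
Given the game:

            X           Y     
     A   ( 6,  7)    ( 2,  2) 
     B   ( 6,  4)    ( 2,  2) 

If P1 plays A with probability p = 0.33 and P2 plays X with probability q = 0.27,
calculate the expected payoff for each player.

E[P1] = 3.08, E[P2] = 2.8073

Work:
E[P1] = p·q·π₁(A,X) + p·(1-q)·π₁(A,Y) + (1-p)·q·π₁(B,X) + (1-p)·(1-q)·π₁(B,Y)
= 0.33·0.27·6 + 0.33·0.73·2 + 0.67·0.27·6 + 0.67·0.73·2
= 3.08

E[P2] = 2.8073 (similar calculation)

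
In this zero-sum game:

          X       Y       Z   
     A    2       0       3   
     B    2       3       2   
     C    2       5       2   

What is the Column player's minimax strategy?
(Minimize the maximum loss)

Column should play X, value = 2

Work:
Column player minimizes Row's maximum payoff:
Column X: max payoff to Row = 2
Column Y: max payoff to Row = 5
Column Z: max payoff to Row = 3
Minimum is 2, achieved by column X.
Minimax strategy: X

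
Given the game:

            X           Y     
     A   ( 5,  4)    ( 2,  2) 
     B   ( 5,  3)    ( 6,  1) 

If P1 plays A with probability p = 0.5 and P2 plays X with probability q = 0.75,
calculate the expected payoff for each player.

E[P1] = 4.75, E[P2] = 3.0

Work:
E[P1] = p·q·π₁(A,X) + p·(1-q)·π₁(A,Y) + (1-p)·q·π₁(B,X) + (1-p)·(1-q)·π₁(B,Y)
= 0.5·0.75·5 + 0.5·0.25·2 + 0.5·0.75·5 + 0.5·0.25·6
= 4.75

E[P2] = 3.0 (similar calculation)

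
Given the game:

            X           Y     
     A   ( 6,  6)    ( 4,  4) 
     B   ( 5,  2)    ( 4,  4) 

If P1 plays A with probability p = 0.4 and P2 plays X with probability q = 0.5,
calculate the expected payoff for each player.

E[P1] = 4.7, E[P2] = 3.8

Work:
E[P1] = p·q·π₁(A,X) + p·(1-q)·π₁(A,Y) + (1-p)·q·π₁(B,X) + (1-p)·(1-q)·π₁(B,Y)
= 0.4·0.5·6 + 0.4·0.5·4 + 0.6·0.5·5 + 0.6·0.5·4
= 4.7

E[P2] = 3.8 (similar calculation)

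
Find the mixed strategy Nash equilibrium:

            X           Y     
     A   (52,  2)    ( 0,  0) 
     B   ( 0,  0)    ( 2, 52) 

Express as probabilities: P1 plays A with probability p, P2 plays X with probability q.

p = 0.963, q = 0.037

Work:
Find probabilities that make opponent indifferent:
P2 chooses q to make P1 indifferent between A and B
P1 chooses p to make P2 indifferent between X and Y
Mixed NE: P1 plays (A: 0.963, B: 0.037), P2 plays (X: 0.037, Y: 0.963)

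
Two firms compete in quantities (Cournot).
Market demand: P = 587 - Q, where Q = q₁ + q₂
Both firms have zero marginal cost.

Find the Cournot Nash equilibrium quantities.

q₁* = q₂* = 195.67; P* = 195.67

Work:
Profit: π_i = P·q_i = (a - q_i - q_j)·q_i
FOC: ∂π_i/∂q_i = a - 2q_i - q_j = 0
Reaction function: q_i = (587 - q_j)/2
Symmetry: q* = 587/3 = 195.67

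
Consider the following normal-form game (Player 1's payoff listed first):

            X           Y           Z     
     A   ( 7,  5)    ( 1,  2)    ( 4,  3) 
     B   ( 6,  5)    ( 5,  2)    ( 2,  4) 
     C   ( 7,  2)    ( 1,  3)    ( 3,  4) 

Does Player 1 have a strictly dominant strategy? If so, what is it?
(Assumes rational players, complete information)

No strictly dominant strategy exists for Player 1

Work:
A strategy strictly dominates another if it gives a strictly higher payoff against every opponent action. Compare each pair of P1's strategies column-by-column:
  A vs B: [7 vs 6, 1 vs 5, 4 vs 2] → A does not strictly dominate B (column Y: 1 ≤ 5)
  A vs C: [7 vs 7, 1 vs 1, 4 vs 3] → A does not strictly dominate C (column X: 7 ≤ 7)
  B vs A: [6 vs 7, 5 vs 1, 2 vs 4] → B does not strictly dominate A (column X: 6 ≤ 7)
  B vs C: [6 vs 7, 5 vs 1, 2 vs 3] → B does not strictly dominate C (column X: 6 ≤ 7)
  C vs A: [7 vs 7, 1 vs 1, 3 vs 4] → C does not strictly dominate A (column X: 7 ≤ 7)
  C vs B: [7 vs 6, 1 vs 5, 3 vs 2] → C does not strictly dominate B (column Y: 1 ≤ 5)
No single strategy strictly dominates all others → no strictly dominant strategy.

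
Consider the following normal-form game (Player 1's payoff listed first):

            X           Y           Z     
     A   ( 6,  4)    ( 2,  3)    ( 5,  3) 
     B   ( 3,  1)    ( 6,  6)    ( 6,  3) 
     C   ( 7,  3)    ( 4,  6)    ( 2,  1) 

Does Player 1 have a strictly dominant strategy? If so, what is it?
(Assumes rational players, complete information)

No strictly dominant strategy exists for Player 1

Work:
A strategy strictly dominates another if it gives a strictly higher payoff against every opponent action. Compare each pair of P1's strategies column-by-column:
  A vs B: [6 vs 3, 2 vs 6, 5 vs 6] → A does not strictly dominate B (column Y: 2 ≤ 6)
  A vs C: [6 vs 7, 2 vs 4, 5 vs 2] → A does not strictly dominate C (column X: 6 ≤ 7)
  B vs A: [3 vs 6, 6 vs 2, 6 vs 5] → B does not strictly dominate A (column X: 3 ≤ 6)
  B vs C: [3 vs 7, 6 vs 4, 6 vs 2] → B does not strictly dominate C (column X: 3 ≤ 7)
  C vs A: [7 vs 6, 4 vs 2, 2 vs 5] → C does not strictly dominate A (column Z: 2 ≤ 5)
  C vs B: [7 vs 3, 4 vs 6, 2 vs 6] → C does not strictly dominate B (column Y: 4 ≤ 6)
No single strategy strictly dominates all others → no strictly dominant strategy.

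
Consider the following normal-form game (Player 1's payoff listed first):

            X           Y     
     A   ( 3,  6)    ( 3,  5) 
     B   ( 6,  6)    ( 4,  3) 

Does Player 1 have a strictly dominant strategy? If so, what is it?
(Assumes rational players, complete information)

Yes, Player 1's strictly dominant strategy is B

Work:
A strategy strictly dominates another if it gives a strictly higher payoff against every opponent action. Compare each pair of P1's strategies column-by-column:
  A vs B: [3 vs 6, 3 vs 4] → A does not strictly dominate B (column X: 3 ≤ 6)
  B vs A: [6 vs 3, 4 vs 3] → B strictly dominates A
B strictly dominates every other strategy → strictly dominant.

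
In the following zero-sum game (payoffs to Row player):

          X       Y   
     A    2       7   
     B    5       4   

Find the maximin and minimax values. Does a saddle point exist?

Maximin = 4, Minimax = 5, Saddle: False

Work:
Row minimums: [2, 4] → maximin = 4
Column maximums: [5, 7] → minimax = 5
No saddle point (maximin ≠ minimax). Mixed strategy needed.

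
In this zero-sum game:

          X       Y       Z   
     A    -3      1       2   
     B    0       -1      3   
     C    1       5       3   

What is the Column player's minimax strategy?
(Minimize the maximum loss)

Column should play X, value = 1

Work:
Column player minimizes Row's maximum payoff:
Column X: max payoff to Row = 1
Column Y: max payoff to Row = 5
Column Z: max payoff to Row = 3
Minimum is 1, achieved by column X.
Minimax strategy: X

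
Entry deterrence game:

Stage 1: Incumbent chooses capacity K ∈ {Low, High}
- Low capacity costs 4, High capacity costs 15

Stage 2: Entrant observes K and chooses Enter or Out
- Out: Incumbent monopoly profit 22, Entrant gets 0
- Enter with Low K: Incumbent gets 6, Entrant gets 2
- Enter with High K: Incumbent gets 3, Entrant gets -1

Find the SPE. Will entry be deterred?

SPE: (High, Enter|Low, Out|High); Entry deterred. Incumbent net profit = 7

Work:
After Low K: Entrant enters (2 > 0)
After High K: Entrant stays out (-1 < 0)
Incumbent: Low → 6−4=2, High → 22−15=7
Incumbent chooses High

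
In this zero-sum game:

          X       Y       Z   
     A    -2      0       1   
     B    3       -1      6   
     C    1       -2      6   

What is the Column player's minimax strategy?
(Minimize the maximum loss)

Column should play Y, value = 0

Work:
Column player minimizes Row's maximum payoff:
Column X: max payoff to Row = 3
Column Y: max payoff to Row = 0
Column Z: max payoff to Row = 6
Minimum is 0, achieved by column Y.
Minimax strategy: Y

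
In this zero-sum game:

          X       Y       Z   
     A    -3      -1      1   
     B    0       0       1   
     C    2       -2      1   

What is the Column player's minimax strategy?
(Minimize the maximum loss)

Column should play Y, value = 0

Work:
Column player minimizes Row's maximum payoff:
Column X: max payoff to Row = 2
Column Y: max payoff to Row = 0
Column Z: max payoff to Row = 1
Minimum is 0, achieved by column Y.
Minimax strategy: Y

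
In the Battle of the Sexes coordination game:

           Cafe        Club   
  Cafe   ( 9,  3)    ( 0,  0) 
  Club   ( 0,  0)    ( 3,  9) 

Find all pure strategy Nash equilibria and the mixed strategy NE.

Pure NE: (Cafe, Cafe) and (Club, Club); Mixed NE: p = 0.75, q = 0.25

Work:
Check pure NE:
(Cafe, Cafe): (9, 3) - no unilateral deviation beneficial
(Club, Club): (3, 9) - no unilateral deviation beneficial
Mixed NE: P1 plays Cafe with p = 0.75, P2 plays Cafe with q = 0.25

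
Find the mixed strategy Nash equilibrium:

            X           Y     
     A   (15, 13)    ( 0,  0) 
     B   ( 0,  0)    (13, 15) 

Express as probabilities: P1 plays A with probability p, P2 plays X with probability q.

p = 0.5357, q = 0.4643

Work:
Find probabilities that make opponent indifferent:
P2 chooses q to make P1 indifferent between A and B
P1 chooses p to make P2 indifferent between X and Y
Mixed NE: P1 plays (A: 0.5357, B: 0.4643), P2 plays (X: 0.4643, Y: 0.5357)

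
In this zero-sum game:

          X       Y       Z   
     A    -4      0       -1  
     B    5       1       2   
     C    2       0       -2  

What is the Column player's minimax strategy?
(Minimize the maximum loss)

Column should play Y, value = 1

Work:
Column player minimizes Row's maximum payoff:
Column X: max payoff to Row = 5
Column Y: max payoff to Row = 1
Column Z: max payoff to Row = 2
Minimum is 1, achieved by column Y.
Minimax strategy: Y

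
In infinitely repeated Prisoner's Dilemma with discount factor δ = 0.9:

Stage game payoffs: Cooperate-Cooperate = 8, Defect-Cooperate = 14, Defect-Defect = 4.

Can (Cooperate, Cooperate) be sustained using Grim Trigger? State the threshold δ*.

δ* = 0.6; since δ = 0.9 ≥ 0.6, cooperation can be sustained

Work:
For Grim Trigger:
Cooperate forever: 8/(1-δ)
Defect then punished: 14 + 4·δ/(1-δ)
Need: 8/(1-δ) ≥ 14 + 4·δ/(1-δ)
Solving: δ ≥ (T-R)/(T-P) = (14-8)/(14-4) = 0.6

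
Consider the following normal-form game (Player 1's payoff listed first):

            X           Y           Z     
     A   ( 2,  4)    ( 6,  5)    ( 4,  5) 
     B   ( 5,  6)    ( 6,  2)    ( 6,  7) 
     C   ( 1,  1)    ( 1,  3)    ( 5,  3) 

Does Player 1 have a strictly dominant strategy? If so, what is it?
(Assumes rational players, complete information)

No strictly dominant strategy exists for Player 1

Work:
A strategy strictly dominates another if it gives a strictly higher payoff against every opponent action. Compare each pair of P1's strategies column-by-column:
  A vs B: [2 vs 5, 6 vs 6, 4 vs 6] → A does not strictly dominate B (column X: 2 ≤ 5)
  A vs C: [2 vs 1, 6 vs 1, 4 vs 5] → A does not strictly dominate C (column Z: 4 ≤ 5)
  B vs A: [5 vs 2, 6 vs 6, 6 vs 4] → B does not strictly dominate A (column Y: 6 ≤ 6)
  B vs C: [5 vs 1, 6 vs 1, 6 vs 5] → B strictly dominates C
  C vs A: [1 vs 2, 1 vs 6, 5 vs 4] → C does not strictly dominate A (column X: 1 ≤ 2)
  C vs B: [1 vs 5, 1 vs 6, 5 vs 6] → C does not strictly dominate B (column X: 1 ≤ 5)
No single strategy strictly dominates all others → no strictly dominant strategy.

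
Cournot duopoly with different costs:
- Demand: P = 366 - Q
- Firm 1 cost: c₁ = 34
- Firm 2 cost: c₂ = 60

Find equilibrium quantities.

q₁* = 119.33, q₂* = 93.33

Work:
Reaction: q₁ = (366 - 34 - q₂)/2
Reaction: q₂ = (366 - 60 - q₁)/2
Solve simultaneously:
q₁* = (366 - 2×34 + 60)/3 = 119.33
q₂* = (366 - 2×60 + 34)/3 = 93.33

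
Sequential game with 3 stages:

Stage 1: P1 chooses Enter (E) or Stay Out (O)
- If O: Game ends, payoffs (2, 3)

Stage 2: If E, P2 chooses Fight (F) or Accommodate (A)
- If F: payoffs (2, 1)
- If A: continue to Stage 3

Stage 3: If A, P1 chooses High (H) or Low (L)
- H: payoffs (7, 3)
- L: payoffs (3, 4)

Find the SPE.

SPE: (E, A, H); Outcome (7, 3)

Work:
Stage 3: P1 chooses H (7 vs 3)
Stage 2: P2: F->1, A->3 (anticipating H). Choose A
Stage 1: P1: O->2, E->7 (anticipating A, H). Choose E
SPE path: E -> A -> H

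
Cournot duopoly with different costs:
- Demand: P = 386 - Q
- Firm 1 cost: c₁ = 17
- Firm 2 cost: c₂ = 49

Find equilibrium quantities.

q₁* = 133.67, q₂* = 101.67

Work:
Reaction: q₁ = (386 - 17 - q₂)/2
Reaction: q₂ = (386 - 49 - q₁)/2
Solve simultaneously:
q₁* = (386 - 2×17 + 49)/3 = 133.67
q₂* = (386 - 2×49 + 17)/3 = 101.67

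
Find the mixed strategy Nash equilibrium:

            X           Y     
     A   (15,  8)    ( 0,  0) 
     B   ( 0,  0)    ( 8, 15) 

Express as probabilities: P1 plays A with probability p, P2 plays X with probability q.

p = 0.6522, q = 0.3478

Work:
Find probabilities that make opponent indifferent:
P2 chooses q to make P1 indifferent between A and B
P1 chooses p to make P2 indifferent between X and Y
Mixed NE: P1 plays (A: 0.6522, B: 0.3478), P2 plays (X: 0.3478, Y: 0.6522)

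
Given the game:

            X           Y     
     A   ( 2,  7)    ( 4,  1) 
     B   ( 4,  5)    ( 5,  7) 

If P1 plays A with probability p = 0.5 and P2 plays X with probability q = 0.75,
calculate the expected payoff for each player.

E[P1] = 3.375, E[P2] = 5.5

Work:
E[P1] = p·q·π₁(A,X) + p·(1-q)·π₁(A,Y) + (1-p)·q·π₁(B,X) + (1-p)·(1-q)·π₁(B,Y)
= 0.5·0.75·2 + 0.5·0.25·4 + 0.5·0.75·4 + 0.5·0.25·5
= 3.375

E[P2] = 5.5 (similar calculation)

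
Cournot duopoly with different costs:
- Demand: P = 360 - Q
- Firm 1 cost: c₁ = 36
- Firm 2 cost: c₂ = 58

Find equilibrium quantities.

q₁* = 115.33, q₂* = 93.33

Work:
Reaction: q₁ = (360 - 36 - q₂)/2
Reaction: q₂ = (360 - 58 - q₁)/2
Solve simultaneously:
q₁* = (360 - 2×36 + 58)/3 = 115.33
q₂* = (360 - 2×58 + 36)/3 = 93.33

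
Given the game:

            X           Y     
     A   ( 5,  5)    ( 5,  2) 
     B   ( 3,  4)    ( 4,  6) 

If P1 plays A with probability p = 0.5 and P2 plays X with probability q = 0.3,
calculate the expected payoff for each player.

E[P1] = 4.35, E[P2] = 4.15

Work:
E[P1] = p·q·π₁(A,X) + p·(1-q)·π₁(A,Y) + (1-p)·q·π₁(B,X) + (1-p)·(1-q)·π₁(B,Y)
= 0.5·0.3·5 + 0.5·0.7·5 + 0.5·0.3·3 + 0.5·0.7·4
= 4.35

E[P2] = 4.15 (similar calculation)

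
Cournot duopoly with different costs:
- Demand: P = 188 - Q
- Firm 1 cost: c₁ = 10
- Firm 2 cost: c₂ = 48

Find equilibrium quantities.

q₁* = 72.0, q₂* = 34.0

Work:
Reaction: q₁ = (188 - 10 - q₂)/2
Reaction: q₂ = (188 - 48 - q₁)/2
Solve simultaneously:
q₁* = (188 - 2×10 + 48)/3 = 72.0
q₂* = (188 - 2×48 + 10)/3 = 34.0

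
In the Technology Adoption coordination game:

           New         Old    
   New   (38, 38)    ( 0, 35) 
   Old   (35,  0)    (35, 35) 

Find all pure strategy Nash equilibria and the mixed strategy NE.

Pure NE: (New, New) and (Old, Old); Mixed NE: p = 0.9211, q = 0.9211

Work:
Check pure NE:
(New, New): (38, 38) - no unilateral deviation beneficial
(Old, Old): (35, 35) - no unilateral deviation beneficial
Mixed NE: P1 plays New with p = 0.9211, P2 plays New with q = 0.9211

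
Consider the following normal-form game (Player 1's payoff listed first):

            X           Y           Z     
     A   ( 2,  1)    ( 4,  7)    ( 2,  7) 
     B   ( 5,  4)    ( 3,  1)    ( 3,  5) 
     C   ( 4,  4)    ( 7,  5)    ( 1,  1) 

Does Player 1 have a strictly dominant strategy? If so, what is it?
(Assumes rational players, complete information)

No strictly dominant strategy exists for Player 1

Work:
A strategy strictly dominates another if it gives a strictly higher payoff against every opponent action. Compare each pair of P1's strategies column-by-column:
  A vs B: [2 vs 5, 4 vs 3, 2 vs 3] → A does not strictly dominate B (column X: 2 ≤ 5)
  A vs C: [2 vs 4, 4 vs 7, 2 vs 1] → A does not strictly dominate C (column X: 2 ≤ 4)
  B vs A: [5 vs 2, 3 vs 4, 3 vs 2] → B does not strictly dominate A (column Y: 3 ≤ 4)
  B vs C: [5 vs 4, 3 vs 7, 3 vs 1] → B does not strictly dominate C (column Y: 3 ≤ 7)
  C vs A: [4 vs 2, 7 vs 4, 1 vs 2] → C does not strictly dominate A (column Z: 1 ≤ 2)
  C vs B: [4 vs 5, 7 vs 3, 1 vs 3] → C does not strictly dominate B (column X: 4 ≤ 5)
No single strategy strictly dominates all others → no strictly dominant strategy.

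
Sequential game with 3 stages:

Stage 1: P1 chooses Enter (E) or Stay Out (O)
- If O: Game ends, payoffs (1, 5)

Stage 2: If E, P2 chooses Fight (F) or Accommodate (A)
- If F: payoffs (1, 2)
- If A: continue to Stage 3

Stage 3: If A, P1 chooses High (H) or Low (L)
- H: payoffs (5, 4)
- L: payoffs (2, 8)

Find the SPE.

SPE: (E, A, H); Outcome (5, 4)

Work:
Stage 3: P1 chooses H (5 vs 2)
Stage 2: P2: F->2, A->4 (anticipating H). Choose A
Stage 1: P1: O->1, E->5 (anticipating A, H). Choose E
SPE path: E -> A -> H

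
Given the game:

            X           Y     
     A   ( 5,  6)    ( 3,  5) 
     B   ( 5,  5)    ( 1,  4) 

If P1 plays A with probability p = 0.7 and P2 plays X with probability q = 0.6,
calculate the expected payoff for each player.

E[P1] = 3.96, E[P2] = 5.3

Work:
E[P1] = p·q·π₁(A,X) + p·(1-q)·π₁(A,Y) + (1-p)·q·π₁(B,X) + (1-p)·(1-q)·π₁(B,Y)
= 0.7·0.6·5 + 0.7·0.4·3 + 0.3·0.6·5 + 0.3·0.4·1
= 3.96

E[P2] = 5.3 (similar calculation)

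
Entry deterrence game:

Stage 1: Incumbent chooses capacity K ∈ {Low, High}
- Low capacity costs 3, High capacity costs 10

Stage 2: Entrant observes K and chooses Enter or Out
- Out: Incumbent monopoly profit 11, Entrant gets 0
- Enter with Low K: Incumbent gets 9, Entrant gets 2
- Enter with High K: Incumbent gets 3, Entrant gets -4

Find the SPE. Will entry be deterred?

SPE: (Low, Enter|Low, Out|High); Entry not deterred. Incumbent net profit = 6, Entrant gets 2

Work:
After Low K: Entrant enters (2 > 0)
After High K: Entrant stays out (-4 < 0)
Incumbent: Low → 9−3=6, High → 11−10=1
Incumbent chooses Low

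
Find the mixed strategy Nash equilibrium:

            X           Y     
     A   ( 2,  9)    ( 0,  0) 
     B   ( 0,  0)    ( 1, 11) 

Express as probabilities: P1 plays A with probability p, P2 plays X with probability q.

p = 0.55, q = 0.3333

Work:
Find probabilities that make opponent indifferent:
P2 chooses q to make P1 indifferent between A and B
P1 chooses p to make P2 indifferent between X and Y
Mixed NE: P1 plays (A: 0.55, B: 0.45), P2 plays (X: 0.3333, Y: 0.6667)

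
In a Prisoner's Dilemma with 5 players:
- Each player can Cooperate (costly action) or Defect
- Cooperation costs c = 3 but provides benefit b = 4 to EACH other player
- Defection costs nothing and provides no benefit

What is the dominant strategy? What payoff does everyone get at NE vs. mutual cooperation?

Dominant: Defect; NE payoff = 0; Coop payoff = 13

Work:
Defect dominates (saves cost c = 3, benefit to others is external)
NE: All defect → everyone gets 0
If all cooperate: each receives (4)×4 - 3 = 13
Social dilemma: 13 > 0 but NE gives 0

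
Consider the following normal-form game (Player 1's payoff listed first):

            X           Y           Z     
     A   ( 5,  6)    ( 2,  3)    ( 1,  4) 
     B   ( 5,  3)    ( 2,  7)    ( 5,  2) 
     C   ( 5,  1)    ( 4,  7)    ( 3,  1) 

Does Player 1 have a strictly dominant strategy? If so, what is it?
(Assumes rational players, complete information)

No strictly dominant strategy exists for Player 1

Work:
A strategy strictly dominates another if it gives a strictly higher payoff against every opponent action. Compare each pair of P1's strategies column-by-column:
  A vs B: [5 vs 5, 2 vs 2, 1 vs 5] → A does not strictly dominate B (column X: 5 ≤ 5)
  A vs C: [5 vs 5, 2 vs 4, 1 vs 3] → A does not strictly dominate C (column X: 5 ≤ 5)
  B vs A: [5 vs 5, 2 vs 2, 5 vs 1] → B does not strictly dominate A (column X: 5 ≤ 5)
  B vs C: [5 vs 5, 2 vs 4, 5 vs 3] → B does not strictly dominate C (column X: 5 ≤ 5)
  C vs A: [5 vs 5, 4 vs 2, 3 vs 1] → C does not strictly dominate A (column X: 5 ≤ 5)
  C vs B: [5 vs 5, 4 vs 2, 3 vs 5] → C does not strictly dominate B (column X: 5 ≤ 5)
No single strategy strictly dominates all others → no strictly dominant strategy.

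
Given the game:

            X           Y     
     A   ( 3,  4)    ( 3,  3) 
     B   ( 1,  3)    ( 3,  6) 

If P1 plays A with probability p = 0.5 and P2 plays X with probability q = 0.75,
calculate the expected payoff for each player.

E[P1] = 2.25, E[P2] = 3.75

Work:
E[P1] = p·q·π₁(A,X) + p·(1-q)·π₁(A,Y) + (1-p)·q·π₁(B,X) + (1-p)·(1-q)·π₁(B,Y)
= 0.5·0.75·3 + 0.5·0.25·3 + 0.5·0.75·1 + 0.5·0.25·3
= 2.25

E[P2] = 3.75 (similar calculation)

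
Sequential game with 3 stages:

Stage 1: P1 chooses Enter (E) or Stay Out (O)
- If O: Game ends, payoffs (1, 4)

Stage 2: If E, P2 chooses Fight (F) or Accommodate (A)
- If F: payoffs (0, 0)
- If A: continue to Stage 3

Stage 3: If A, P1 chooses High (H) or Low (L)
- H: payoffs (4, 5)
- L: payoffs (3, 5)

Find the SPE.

SPE: (E, A, H); Outcome (4, 5)

Work:
Stage 3: P1 chooses H (4 vs 3)
Stage 2: P2: F->0, A->5 (anticipating H). Choose A
Stage 1: P1: O->1, E->4 (anticipating A, H). Choose E
SPE path: E -> A -> H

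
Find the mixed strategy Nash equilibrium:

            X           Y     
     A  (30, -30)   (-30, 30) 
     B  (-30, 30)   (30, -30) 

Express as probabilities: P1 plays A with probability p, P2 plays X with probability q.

p = 0.5, q = 0.5

Work:
Find probabilities that make opponent indifferent:
P2 chooses q to make P1 indifferent between A and B
P1 chooses p to make P2 indifferent between X and Y
Mixed NE: P1 plays (A: 0.5, B: 0.5), P2 plays (X: 0.5, Y: 0.5)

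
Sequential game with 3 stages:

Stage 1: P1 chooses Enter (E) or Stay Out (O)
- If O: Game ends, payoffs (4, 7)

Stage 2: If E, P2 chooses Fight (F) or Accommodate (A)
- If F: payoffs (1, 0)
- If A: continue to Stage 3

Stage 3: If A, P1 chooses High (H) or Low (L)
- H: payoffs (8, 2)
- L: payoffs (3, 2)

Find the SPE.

SPE: (E, A, H); Outcome (8, 2)

Work:
Stage 3: P1 chooses H (8 vs 3)
Stage 2: P2: F->0, A->2 (anticipating H). Choose A
Stage 1: P1: O->4, E->8 (anticipating A, H). Choose E
SPE path: E -> A -> H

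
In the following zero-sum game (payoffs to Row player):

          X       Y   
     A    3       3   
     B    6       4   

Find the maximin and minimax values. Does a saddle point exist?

Maximin = 4, Minimax = 4, Saddle: True

Work:
Row minimums: [3, 4] → maximin = 4
Column maximums: [6, 4] → minimax = 4
Saddle point exists! Game value = 4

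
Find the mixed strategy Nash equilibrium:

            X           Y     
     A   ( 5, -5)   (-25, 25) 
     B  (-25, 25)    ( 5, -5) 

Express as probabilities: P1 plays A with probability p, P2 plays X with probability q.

p = 0.5, q = 0.5

Work:
Find probabilities that make opponent indifferent:
P2 chooses q to make P1 indifferent between A and B
P1 chooses p to make P2 indifferent between X and Y
Mixed NE: P1 plays (A: 0.5, B: 0.5), P2 plays (X: 0.5, Y: 0.5)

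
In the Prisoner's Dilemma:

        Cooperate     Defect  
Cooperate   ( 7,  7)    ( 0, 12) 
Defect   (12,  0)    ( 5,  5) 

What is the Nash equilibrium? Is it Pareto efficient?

(Defect, Defect) is NE; not Pareto efficient

Work:
Defect dominates Cooperate for both players:
If P2 cooperates: Defect (12) > Cooperate (7)
If P2 defects: Defect (5) > Cooperate (0)
NE: (Defect, Defect) with payoff (5, 5)
But (Cooperate, Cooperate) = (7, 7) Pareto dominates (5, 5)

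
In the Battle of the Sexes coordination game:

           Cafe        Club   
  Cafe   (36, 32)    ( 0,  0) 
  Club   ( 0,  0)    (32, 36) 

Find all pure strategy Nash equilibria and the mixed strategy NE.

Pure NE: (Cafe, Cafe) and (Club, Club); Mixed NE: p = 0.5294, q = 0.4706

Work:
Check pure NE:
(Cafe, Cafe): (36, 32) - no unilateral deviation beneficial
(Club, Club): (32, 36) - no unilateral deviation beneficial
Mixed NE: P1 plays Cafe with p = 0.5294, P2 plays Cafe with q = 0.4706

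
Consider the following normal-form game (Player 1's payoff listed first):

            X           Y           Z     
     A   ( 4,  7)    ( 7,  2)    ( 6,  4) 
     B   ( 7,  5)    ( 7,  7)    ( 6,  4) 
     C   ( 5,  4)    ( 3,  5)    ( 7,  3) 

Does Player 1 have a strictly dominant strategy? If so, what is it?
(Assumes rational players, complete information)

No strictly dominant strategy exists for Player 1

Work:
A strategy strictly dominates another if it gives a strictly higher payoff against every opponent action. Compare each pair of P1's strategies column-by-column:
  A vs B: [4 vs 7, 7 vs 7, 6 vs 6] → A does not strictly dominate B (column X: 4 ≤ 7)
  A vs C: [4 vs 5, 7 vs 3, 6 vs 7] → A does not strictly dominate C (column X: 4 ≤ 5)
  B vs A: [7 vs 4, 7 vs 7, 6 vs 6] → B does not strictly dominate A (column Y: 7 ≤ 7)
  B vs C: [7 vs 5, 7 vs 3, 6 vs 7] → B does not strictly dominate C (column Z: 6 ≤ 7)
  C vs A: [5 vs 4, 3 vs 7, 7 vs 6] → C does not strictly dominate A (column Y: 3 ≤ 7)
  C vs B: [5 vs 7, 3 vs 7, 7 vs 6] → C does not strictly dominate B (column X: 5 ≤ 7)
No single strategy strictly dominates all others → no strictly dominant strategy.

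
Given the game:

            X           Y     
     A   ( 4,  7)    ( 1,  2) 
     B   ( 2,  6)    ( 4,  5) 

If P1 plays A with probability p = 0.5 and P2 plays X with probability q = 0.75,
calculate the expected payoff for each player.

E[P1] = 2.875, E[P2] = 5.75

Work:
E[P1] = p·q·π₁(A,X) + p·(1-q)·π₁(A,Y) + (1-p)·q·π₁(B,X) + (1-p)·(1-q)·π₁(B,Y)
= 0.5·0.75·4 + 0.5·0.25·1 + 0.5·0.75·2 + 0.5·0.25·4
= 2.875

E[P2] = 5.75 (similar calculation)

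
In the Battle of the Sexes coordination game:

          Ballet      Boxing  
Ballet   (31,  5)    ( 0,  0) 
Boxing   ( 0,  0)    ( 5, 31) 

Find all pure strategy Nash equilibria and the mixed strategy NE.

Pure NE: (Ballet, Ballet) and (Boxing, Boxing); Mixed NE: p = 0.8611, q = 0.1389

Work:
Check pure NE:
(Ballet, Ballet): (31, 5) - no unilateral deviation beneficial
(Boxing, Boxing): (5, 31) - no unilateral deviation beneficial
Mixed NE: P1 plays Ballet with p = 0.8611, P2 plays Ballet with q = 0.1389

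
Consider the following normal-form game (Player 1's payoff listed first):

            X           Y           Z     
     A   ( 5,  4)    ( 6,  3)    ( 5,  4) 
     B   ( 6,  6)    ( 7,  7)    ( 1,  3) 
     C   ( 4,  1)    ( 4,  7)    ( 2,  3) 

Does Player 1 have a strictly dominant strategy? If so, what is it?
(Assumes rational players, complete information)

No strictly dominant strategy exists for Player 1

Work:
A strategy strictly dominates another if it gives a strictly higher payoff against every opponent action. Compare each pair of P1's strategies column-by-column:
  A vs B: [5 vs 6, 6 vs 7, 5 vs 1] → A does not strictly dominate B (column X: 5 ≤ 6)
  A vs C: [5 vs 4, 6 vs 4, 5 vs 2] → A strictly dominates C
  B vs A: [6 vs 5, 7 vs 6, 1 vs 5] → B does not strictly dominate A (column Z: 1 ≤ 5)
  B vs C: [6 vs 4, 7 vs 4, 1 vs 2] → B does not strictly dominate C (column Z: 1 ≤ 2)
  C vs A: [4 vs 5, 4 vs 6, 2 vs 5] → C does not strictly dominate A (column X: 4 ≤ 5)
  C vs B: [4 vs 6, 4 vs 7, 2 vs 1] → C does not strictly dominate B (column X: 4 ≤ 6)
No single strategy strictly dominates all others → no strictly dominant strategy.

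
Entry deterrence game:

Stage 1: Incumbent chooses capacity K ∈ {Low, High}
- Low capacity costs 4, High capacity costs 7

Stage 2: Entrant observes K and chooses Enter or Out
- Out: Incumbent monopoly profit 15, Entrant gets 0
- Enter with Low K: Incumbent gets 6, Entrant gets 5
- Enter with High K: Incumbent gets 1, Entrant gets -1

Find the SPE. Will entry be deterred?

SPE: (High, Enter|Low, Out|High); Entry deterred. Incumbent net profit = 8

Work:
After Low K: Entrant enters (5 > 0)
After High K: Entrant stays out (-1 < 0)
Incumbent: Low → 6−4=2, High → 15−7=8
Incumbent chooses High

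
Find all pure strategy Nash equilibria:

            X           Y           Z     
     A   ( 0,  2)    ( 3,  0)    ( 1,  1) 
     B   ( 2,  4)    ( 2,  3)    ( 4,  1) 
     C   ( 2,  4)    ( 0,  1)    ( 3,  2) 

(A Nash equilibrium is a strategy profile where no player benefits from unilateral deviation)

Nash equilibrium: (B, X), (C, X)

Work:
Best responses:
  P1 vs X: payoffs [0, 2, 2] → best response B/C (payoff 2)
  P1 vs Y: payoffs [3, 2, 0] → best response A (payoff 3)
  P1 vs Z: payoffs [1, 4, 3] → best response B (payoff 4)
  P2 vs A: payoffs [2, 0, 1] → best response X (payoff 2)
  P2 vs B: payoffs [4, 3, 1] → best response X (payoff 4)
  P2 vs C: payoffs [4, 1, 2] → best response X (payoff 4)
Mutual best responses: (B,X), (C,X) → Nash equilibria.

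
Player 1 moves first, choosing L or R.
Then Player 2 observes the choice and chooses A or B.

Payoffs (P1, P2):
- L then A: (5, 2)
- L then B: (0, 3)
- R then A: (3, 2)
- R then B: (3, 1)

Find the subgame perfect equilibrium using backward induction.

P1 plays R, P2 plays B after L and A after R; Payoff (3, 2)

Work:
Backward induction:
After L: P2 chooses B → P1 gets 0
After R: P2 chooses A → P1 gets 3
P1 chooses R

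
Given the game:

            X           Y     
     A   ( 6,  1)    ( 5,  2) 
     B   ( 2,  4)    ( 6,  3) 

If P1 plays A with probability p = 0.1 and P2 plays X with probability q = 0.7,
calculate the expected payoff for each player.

E[P1] = 3.45, E[P2] = 3.46

Work:
E[P1] = p·q·π₁(A,X) + p·(1-q)·π₁(A,Y) + (1-p)·q·π₁(B,X) + (1-p)·(1-q)·π₁(B,Y)
= 0.1·0.7·6 + 0.1·0.3·5 + 0.9·0.7·2 + 0.9·0.3·6
= 3.45

E[P2] = 3.46 (similar calculation)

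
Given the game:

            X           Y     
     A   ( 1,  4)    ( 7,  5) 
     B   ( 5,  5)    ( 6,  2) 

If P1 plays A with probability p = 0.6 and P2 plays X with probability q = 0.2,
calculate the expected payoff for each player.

E[P1] = 5.8, E[P2] = 3.92

Work:
E[P1] = p·q·π₁(A,X) + p·(1-q)·π₁(A,Y) + (1-p)·q·π₁(B,X) + (1-p)·(1-q)·π₁(B,Y)
= 0.6·0.2·1 + 0.6·0.8·7 + 0.4·0.2·5 + 0.4·0.8·6
= 5.8

E[P2] = 3.92 (similar calculation)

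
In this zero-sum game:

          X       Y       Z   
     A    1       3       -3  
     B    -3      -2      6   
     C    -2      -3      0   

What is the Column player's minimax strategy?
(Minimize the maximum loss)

Column should play X, value = 1

Work:
Column player minimizes Row's maximum payoff:
Column X: max payoff to Row = 1
Column Y: max payoff to Row = 3
Column Z: max payoff to Row = 6
Minimum is 1, achieved by column X.
Minimax strategy: X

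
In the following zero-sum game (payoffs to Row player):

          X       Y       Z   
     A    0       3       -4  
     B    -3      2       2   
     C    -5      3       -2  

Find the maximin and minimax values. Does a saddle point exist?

Maximin = -3, Minimax = 0, Saddle: False

Work:
Row minimums: [-4, -3, -5] → maximin = -3
Column maximums: [0, 3, 2] → minimax = 0
No saddle point (maximin ≠ minimax). Mixed strategy needed.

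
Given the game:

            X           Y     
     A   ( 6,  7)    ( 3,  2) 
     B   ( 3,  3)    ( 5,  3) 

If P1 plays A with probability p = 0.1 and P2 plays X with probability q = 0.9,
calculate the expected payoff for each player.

E[P1] = 3.45, E[P2] = 3.35

Work:
E[P1] = p·q·π₁(A,X) + p·(1-q)·π₁(A,Y) + (1-p)·q·π₁(B,X) + (1-p)·(1-q)·π₁(B,Y)
= 0.1·0.9·6 + 0.1·0.1·3 + 0.9·0.9·3 + 0.9·0.1·5
= 3.45

E[P2] = 3.35 (similar calculation)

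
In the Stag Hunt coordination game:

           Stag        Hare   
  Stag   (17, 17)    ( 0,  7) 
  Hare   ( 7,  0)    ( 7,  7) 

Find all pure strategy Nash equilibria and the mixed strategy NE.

Pure NE: (Stag, Stag) and (Hare, Hare); Mixed NE: p = 0.4118, q = 0.4118

Work:
Check pure NE:
(Stag, Stag): (17, 17) - no unilateral deviation beneficial
(Hare, Hare): (7, 7) - no unilateral deviation beneficial
Mixed NE: P1 plays Stag with p = 0.4118, P2 plays Stag with q = 0.4118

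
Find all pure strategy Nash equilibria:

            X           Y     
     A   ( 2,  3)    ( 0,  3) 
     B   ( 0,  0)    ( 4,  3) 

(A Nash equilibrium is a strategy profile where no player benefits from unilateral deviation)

Nash equilibrium: (A, X), (B, Y)

Work:
Best responses:
  P1 vs X: payoffs [2, 0] → best response A (payoff 2)
  P1 vs Y: payoffs [0, 4] → best response B (payoff 4)
  P2 vs A: payoffs [3, 3] → best response X/Y (payoff 3)
  P2 vs B: payoffs [0, 3] → best response Y (payoff 3)
Mutual best responses: (A,X), (B,Y) → Nash equilibria.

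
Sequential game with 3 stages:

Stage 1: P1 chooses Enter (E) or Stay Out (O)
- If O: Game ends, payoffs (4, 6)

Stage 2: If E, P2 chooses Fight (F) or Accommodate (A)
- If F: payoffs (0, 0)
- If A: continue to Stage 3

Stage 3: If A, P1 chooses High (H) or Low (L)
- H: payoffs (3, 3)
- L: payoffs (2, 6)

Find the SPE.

SPE: (O, A, H); Outcome (4, 6)

Work:
Stage 3: P1 chooses H (3 vs 2)
Stage 2: P2: F->0, A->3 (anticipating H). Choose A
Stage 1: P1: O->4, E->3 (anticipating A, H). Choose O
SPE path: O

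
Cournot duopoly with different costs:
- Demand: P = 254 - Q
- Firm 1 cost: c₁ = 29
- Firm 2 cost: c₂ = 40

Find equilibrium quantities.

q₁* = 78.67, q₂* = 67.67

Work:
Reaction: q₁ = (254 - 29 - q₂)/2
Reaction: q₂ = (254 - 40 - q₁)/2
Solve simultaneously:
q₁* = (254 - 2×29 + 40)/3 = 78.67
q₂* = (254 - 2×40 + 29)/3 = 67.67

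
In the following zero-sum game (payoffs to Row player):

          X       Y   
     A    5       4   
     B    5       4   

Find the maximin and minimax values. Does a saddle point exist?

Maximin = 4, Minimax = 4, Saddle: True

Work:
Row minimums: [4, 4] → maximin = 4
Column maximums: [5, 4] → minimax = 4
Saddle point exists! Game value = 4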